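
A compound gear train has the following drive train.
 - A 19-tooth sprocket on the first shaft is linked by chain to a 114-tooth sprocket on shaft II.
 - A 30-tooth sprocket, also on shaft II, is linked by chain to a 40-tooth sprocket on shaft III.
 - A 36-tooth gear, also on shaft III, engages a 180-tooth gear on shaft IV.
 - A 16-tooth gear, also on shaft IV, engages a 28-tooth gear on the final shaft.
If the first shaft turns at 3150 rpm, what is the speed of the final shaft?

chain 114/19 = 6 → 3150/6 = 525 rpm
chain 40/30 = 1.3333 → 525/1.3333 = 393.75 rpm
gear mesh 180/36 = 5 → 393.75/5 = 78.75 rpm
gear mesh 28/16 = 1.75 → 78.75/1.75 = 45 rpm

45 rpm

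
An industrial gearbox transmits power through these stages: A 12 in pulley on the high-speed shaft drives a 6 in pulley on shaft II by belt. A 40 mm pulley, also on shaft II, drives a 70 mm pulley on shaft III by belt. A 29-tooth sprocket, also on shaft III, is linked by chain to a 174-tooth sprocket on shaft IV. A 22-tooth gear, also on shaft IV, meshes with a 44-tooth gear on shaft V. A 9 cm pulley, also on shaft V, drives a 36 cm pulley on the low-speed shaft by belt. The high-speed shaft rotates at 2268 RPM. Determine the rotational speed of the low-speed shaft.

54 RPM

Belt: ratio = 6/12 = 0.5, so shaft II turns at 2268 / 0.5 = 4536 RPM.
Belt: ratio = 70/40 = 1.75, so shaft III turns at 4536 / 1.75 = 2592 RPM.
Chain: ratio = 174/29 = 6, so shaft IV turns at 2592 / 6 = 432 RPM.
Gear mesh: ratio = 44/22 = 2, so shaft V turns at 432 / 2 = 216 RPM.
Belt: ratio = 36/9 = 4, so the low-speed shaft turns at 216 / 4 = 54 RPM.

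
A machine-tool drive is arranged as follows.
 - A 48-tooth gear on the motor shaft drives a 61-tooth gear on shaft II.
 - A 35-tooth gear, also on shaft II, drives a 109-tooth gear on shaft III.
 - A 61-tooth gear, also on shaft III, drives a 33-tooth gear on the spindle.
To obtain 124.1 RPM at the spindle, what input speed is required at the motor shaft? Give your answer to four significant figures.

Overall ratio R = 1.2708 × 3.1143 × 0.54098 = 2.1411.
Required input speed = output speed × R = 124.1 × 2.1411 = 265.71 RPM.

265.7 RPM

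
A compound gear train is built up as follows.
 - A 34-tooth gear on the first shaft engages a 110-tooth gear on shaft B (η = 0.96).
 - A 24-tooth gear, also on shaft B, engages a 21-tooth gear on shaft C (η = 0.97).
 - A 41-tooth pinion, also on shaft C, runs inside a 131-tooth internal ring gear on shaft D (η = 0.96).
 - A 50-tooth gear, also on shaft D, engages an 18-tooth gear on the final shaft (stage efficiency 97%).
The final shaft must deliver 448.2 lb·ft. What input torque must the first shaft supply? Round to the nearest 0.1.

158.7 lb·ft

Overall ratio R = 3.2353 × 0.875 × 3.1951 × 0.36 = 3.2562; overall efficiency η = 0.96 × 0.97 × 0.96 × 0.97 = 0.8671.
Input torque = output torque / (R × η) = 448.2 / (3.2562 × 0.8671) = 158.74 lb·ft.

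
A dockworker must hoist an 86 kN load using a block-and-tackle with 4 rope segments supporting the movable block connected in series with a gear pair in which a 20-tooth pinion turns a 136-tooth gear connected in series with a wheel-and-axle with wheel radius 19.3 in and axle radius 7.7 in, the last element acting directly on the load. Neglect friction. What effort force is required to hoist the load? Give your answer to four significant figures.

Block-and-tackle MA = number of supporting rope parts = 4.
Gear pair MA = 136/20 = 6.8.
Wheel-and-axle MA = R/r = 19.3/7.7 = 2.5065.
Combined ideal MA = 4 × 6.8 × 2.5065 = 68.177.
Effort = load / MA = 86 / 68.177 = 1.2614 kN.

1.261 kN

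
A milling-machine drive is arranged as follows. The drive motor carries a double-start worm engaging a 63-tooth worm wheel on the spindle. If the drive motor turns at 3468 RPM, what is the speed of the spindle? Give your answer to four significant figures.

110.1 RPM

Worm: ratio = 63/2 = 31.5, so the spindle turns at 3468 / 31.5 = 110.1 RPM.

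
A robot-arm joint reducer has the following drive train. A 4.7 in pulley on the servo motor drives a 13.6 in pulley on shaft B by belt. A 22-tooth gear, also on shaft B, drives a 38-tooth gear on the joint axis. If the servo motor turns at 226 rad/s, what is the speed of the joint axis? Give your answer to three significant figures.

45.2 rad/s

the servo motor → shaft B (belt, 13.6/4.7): 226 ÷ 2.8936 = 78.103 rad/s
shaft B → the joint axis (gear mesh, 38/22): 78.103 ÷ 1.7273 = 45.217 rad/s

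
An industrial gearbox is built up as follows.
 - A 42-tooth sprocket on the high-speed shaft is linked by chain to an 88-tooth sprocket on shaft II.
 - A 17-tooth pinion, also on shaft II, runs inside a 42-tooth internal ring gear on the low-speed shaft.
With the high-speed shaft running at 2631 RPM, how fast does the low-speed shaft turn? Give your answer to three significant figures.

508 RPM

the high-speed shaft → shaft II (chain, 88/42): 2631 ÷ 2.0952 = 1255.7 RPM
shaft II → the low-speed shaft (internal gear, 42/17): 1255.7 ÷ 2.4706 = 508.26 RPM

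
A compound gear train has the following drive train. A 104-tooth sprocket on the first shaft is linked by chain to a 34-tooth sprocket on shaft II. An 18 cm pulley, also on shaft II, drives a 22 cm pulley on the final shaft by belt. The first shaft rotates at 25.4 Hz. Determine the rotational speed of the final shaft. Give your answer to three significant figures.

63.6 Hz

the first shaft → shaft II (chain, 34/104): 25.4 ÷ 0.32692 = 77.694 Hz
shaft II → the final shaft (belt, 22/18): 77.694 ÷ 1.2222 = 63.568 Hz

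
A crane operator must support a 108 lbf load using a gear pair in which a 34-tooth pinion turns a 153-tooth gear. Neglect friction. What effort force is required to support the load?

Gear pair MA = 153/34 = 4.5.
Effort = load / MA = 108 / 4.5 = 24 lbf.

24 lbf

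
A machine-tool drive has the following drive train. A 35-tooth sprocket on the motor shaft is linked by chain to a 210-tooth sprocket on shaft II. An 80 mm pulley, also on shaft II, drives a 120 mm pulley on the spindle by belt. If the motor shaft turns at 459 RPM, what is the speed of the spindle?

51 RPM

chain 210/35 = 6 → 459/6 = 76.5 RPM
belt 120/80 = 1.5 → 76.5/1.5 = 51 RPM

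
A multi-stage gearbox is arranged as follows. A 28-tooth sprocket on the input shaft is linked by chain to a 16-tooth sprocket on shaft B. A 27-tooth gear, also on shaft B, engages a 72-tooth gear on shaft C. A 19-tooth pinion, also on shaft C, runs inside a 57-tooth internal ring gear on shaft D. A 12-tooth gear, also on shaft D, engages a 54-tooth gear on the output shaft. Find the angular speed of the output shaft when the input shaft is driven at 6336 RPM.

chain 16/28 = 0.57143 → 6336/0.57143 = 11088 RPM
gear mesh 72/27 = 2.6667 → 11088/2.6667 = 4158 RPM
internal gear 57/19 = 3 → 4158/3 = 1386 RPM
gear mesh 54/12 = 4.5 → 1386/4.5 = 308 RPM

308 RPM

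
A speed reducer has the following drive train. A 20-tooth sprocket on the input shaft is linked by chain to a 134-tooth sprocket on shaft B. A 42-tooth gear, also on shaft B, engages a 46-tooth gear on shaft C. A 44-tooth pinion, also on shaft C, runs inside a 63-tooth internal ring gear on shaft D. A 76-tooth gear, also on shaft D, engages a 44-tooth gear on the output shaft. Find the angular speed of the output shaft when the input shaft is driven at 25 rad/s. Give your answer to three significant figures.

4.11 rad/s

the input shaft → shaft B (chain, 134/20): 25 ÷ 6.7 = 3.7313 rad/s
shaft B → shaft C (gear mesh, 46/42): 3.7313 ÷ 1.0952 = 3.4069 rad/s
shaft C → shaft D (internal gear, 63/44): 3.4069 ÷ 1.4318 = 2.3794 rad/s
shaft D → the output shaft (gear mesh, 44/76): 2.3794 ÷ 0.57895 = 4.1099 rad/s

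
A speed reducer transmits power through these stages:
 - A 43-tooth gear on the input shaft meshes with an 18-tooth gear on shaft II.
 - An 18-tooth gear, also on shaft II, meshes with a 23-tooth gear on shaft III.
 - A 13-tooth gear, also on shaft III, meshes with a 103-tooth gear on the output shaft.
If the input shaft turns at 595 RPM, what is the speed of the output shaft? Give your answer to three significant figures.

gear mesh 18/43 = 0.4186 → 595/0.4186 = 1421.4 RPM
gear mesh 23/18 = 1.2778 → 1421.4/1.2778 = 1112.4 RPM
gear mesh 103/13 = 7.9231 → 1112.4/7.9231 = 140.4 RPM

140 RPM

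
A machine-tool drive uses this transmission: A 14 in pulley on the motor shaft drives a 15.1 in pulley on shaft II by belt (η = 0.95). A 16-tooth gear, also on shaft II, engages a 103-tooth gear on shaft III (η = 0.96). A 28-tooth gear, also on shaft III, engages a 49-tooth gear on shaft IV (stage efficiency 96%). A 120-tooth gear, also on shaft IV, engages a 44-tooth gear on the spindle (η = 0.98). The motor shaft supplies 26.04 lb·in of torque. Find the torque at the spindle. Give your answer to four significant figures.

After the belt (15.1/14): 26.04 × 1.0786 × 0.95 = 26.682 lb·in
After the gear mesh (103/16): 26.682 × 6.4375 × 0.96 = 164.89 lb·in
After the gear mesh (49/28): 164.89 × 1.75 × 0.96 = 277.02 lb·in
After the gear mesh (44/120): 277.02 × 0.36667 × 0.98 = 99.543 lb·in

99.54 lb·in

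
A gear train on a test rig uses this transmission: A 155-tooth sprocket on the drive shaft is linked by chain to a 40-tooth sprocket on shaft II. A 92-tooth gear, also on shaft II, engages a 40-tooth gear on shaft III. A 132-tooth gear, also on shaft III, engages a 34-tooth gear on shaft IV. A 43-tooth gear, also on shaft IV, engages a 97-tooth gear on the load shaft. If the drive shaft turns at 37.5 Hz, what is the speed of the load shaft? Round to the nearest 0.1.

575.2 Hz

the drive shaft → shaft II (chain, 40/155): 37.5 ÷ 0.25806 = 145.31 Hz
shaft II → shaft III (gear mesh, 40/92): 145.31 ÷ 0.43478 = 334.22 Hz
shaft III → shaft IV (gear mesh, 34/132): 334.22 ÷ 0.25758 = 1297.6 Hz
shaft IV → the load shaft (gear mesh, 97/43): 1297.6 ÷ 2.2558 = 575.2 Hz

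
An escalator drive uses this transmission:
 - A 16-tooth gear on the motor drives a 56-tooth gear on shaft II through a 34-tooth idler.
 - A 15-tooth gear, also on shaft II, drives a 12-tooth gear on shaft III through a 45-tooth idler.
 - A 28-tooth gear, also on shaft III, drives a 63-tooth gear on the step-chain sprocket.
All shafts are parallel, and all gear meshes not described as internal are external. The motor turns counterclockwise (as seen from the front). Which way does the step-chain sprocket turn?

the motor → shaft II: driver → idler → driven is 2 external meshes, 2 reversals → CCW.
shaft II → shaft III: driver → idler → driven is 2 external meshes, 2 reversals → CCW.
shaft III → the step-chain sprocket: external mesh, 1 reversal → CW.
5 reversals in total — an odd number — so the step-chain sprocket turns opposite to the motor.

clockwise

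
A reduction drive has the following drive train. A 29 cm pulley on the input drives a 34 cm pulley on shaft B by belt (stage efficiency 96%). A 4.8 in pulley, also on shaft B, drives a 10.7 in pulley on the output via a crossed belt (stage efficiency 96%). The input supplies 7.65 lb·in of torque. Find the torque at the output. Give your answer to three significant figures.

18.4 lb·in

Belt: ratio = 34/29 = 1.1724; torque at shaft B = 7.65 × 1.1724 × 0.96 = 8.6102 lb·in.
Belt: ratio = 10.7/4.8 = 2.2292; torque at the output = 8.6102 × 2.2292 × 0.96 = 18.426 lb·in.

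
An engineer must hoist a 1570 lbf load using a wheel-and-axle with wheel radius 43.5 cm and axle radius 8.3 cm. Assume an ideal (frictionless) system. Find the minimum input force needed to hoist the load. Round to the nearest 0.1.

Wheel-and-axle MA = R/r = 43.5/8.3 = 5.241.
Effort = load / MA = 1570 / 5.241 = 299.56 lbf.

299.6 lbf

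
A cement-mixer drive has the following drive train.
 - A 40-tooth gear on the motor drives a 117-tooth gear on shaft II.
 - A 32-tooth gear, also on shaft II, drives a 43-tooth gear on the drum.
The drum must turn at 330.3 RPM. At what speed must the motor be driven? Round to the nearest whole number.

1298 RPM

Overall ratio R = 2.925 × 1.3438 = 3.9305.
Required input speed = output speed × R = 330.3 × 3.9305 = 1298.2 RPM.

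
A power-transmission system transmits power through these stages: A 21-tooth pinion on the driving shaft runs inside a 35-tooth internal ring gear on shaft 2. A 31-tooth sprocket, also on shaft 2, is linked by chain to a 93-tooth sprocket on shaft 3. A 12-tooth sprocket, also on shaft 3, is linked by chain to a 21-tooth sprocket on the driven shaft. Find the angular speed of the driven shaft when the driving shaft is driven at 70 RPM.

Internal gear: ratio = 35/21 = 1.6667, so shaft 2 turns at 70 / 1.6667 = 42 RPM.
Chain: ratio = 93/31 = 3, so shaft 3 turns at 42 / 3 = 14 RPM.
Chain: ratio = 21/12 = 1.75, so the driven shaft turns at 14 / 1.75 = 8 RPM.

8 RPM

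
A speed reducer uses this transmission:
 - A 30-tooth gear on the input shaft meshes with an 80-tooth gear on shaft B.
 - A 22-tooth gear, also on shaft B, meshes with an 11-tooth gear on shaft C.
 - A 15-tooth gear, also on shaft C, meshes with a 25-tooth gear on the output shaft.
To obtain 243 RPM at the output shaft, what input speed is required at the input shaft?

Overall ratio R = 2.6667 × 0.5 × 1.6667 = 2.2222.
Required input speed = output speed × R = 243 × 2.2222 = 540 RPM.

540 RPM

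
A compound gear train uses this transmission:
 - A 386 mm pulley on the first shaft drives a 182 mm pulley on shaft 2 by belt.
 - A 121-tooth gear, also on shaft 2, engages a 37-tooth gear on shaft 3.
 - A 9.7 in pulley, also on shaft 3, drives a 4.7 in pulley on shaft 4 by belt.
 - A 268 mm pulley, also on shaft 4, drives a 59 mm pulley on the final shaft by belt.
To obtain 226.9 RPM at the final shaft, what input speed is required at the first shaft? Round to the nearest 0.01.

3.49 RPM

Overall ratio R = 0.4715 × 0.30579 × 0.48454 × 0.22015 = 0.01538.
Required input speed = output speed × R = 226.9 × 0.01538 = 3.4896 RPM.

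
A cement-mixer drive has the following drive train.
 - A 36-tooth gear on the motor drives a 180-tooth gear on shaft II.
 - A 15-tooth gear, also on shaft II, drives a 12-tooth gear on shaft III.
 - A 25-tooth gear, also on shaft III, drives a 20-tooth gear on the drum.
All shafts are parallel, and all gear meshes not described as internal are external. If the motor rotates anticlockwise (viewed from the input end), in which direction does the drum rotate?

the motor → shaft II: external mesh, 1 reversal → CW.
shaft II → shaft III: external mesh, 1 reversal → CCW.
shaft III → the drum: external mesh, 1 reversal → CW.
3 reversals in total — an odd number — so the drum turns opposite to the motor.

clockwise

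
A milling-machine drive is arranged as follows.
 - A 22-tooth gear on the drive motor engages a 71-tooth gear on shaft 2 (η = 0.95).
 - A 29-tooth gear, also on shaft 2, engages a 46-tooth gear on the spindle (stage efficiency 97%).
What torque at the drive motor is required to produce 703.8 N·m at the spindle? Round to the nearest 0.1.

Overall ratio R = 3.2273 × 1.5862 = 5.1191; overall efficiency η = 0.95 × 0.97 = 0.9215.
Input torque = output torque / (R × η) = 703.8 / (5.1191 × 0.9215) = 149.2 N·m.

149.2 N·m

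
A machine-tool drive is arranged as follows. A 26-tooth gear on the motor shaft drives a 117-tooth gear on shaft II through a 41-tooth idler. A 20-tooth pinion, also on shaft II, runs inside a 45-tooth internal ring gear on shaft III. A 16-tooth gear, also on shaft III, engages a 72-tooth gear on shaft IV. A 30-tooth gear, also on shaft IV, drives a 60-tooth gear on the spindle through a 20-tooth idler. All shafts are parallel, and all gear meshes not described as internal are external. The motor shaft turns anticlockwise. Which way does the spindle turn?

clockwise

the motor shaft → shaft II: driver → idler → driven is 2 external meshes, 2 reversals → CCW.
shaft II → shaft III: internal mesh, same direction → CCW.
shaft III → shaft IV: external mesh, 1 reversal → CW.
shaft IV → the spindle: driver → idler → driven is 2 external meshes, 2 reversals → CW.
5 reversals in total — an odd number — so the spindle turns opposite to the motor shaft.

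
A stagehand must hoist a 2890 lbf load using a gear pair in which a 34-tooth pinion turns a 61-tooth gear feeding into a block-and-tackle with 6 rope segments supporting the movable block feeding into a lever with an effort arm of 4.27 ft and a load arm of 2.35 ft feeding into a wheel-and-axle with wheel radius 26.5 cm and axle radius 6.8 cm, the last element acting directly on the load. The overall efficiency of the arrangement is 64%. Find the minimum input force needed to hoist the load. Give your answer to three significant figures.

59.2 lbf

Gear pair MA = 61/34 = 1.7941.
Block-and-tackle MA = number of supporting rope parts = 6.
Lever MA = effort arm / load arm = 4.27/2.35 = 1.817.
Wheel-and-axle MA = R/r = 26.5/6.8 = 3.8971.
Combined ideal MA = 1.7941 × 6 × 1.817 × 3.8971 = 76.225.
Actual MA = 76.225 × 0.64 = 48.784.
Effort = load / actual MA = 2890 / 48.784 = 59.241 lbf.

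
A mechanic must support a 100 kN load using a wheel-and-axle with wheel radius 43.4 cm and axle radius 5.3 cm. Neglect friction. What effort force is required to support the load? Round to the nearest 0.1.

12.2 kN

Wheel-and-axle MA = R/r = 43.4/5.3 = 8.1887.
Effort = load / MA = 100 / 8.1887 = 12.212 kN.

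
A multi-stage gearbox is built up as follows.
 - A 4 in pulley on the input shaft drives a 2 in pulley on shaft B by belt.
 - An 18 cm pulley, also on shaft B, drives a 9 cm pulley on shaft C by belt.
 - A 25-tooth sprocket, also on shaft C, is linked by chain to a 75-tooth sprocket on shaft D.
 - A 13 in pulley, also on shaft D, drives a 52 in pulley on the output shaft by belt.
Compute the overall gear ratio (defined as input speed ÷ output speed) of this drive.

3

Each stage contributes driven/driver: belt 2/4 = 0.5, belt 9/18 = 0.5, chain 75/25 = 3, belt 52/13 = 4.
Overall: 0.5 × 0.5 × 3 × 4 = 3.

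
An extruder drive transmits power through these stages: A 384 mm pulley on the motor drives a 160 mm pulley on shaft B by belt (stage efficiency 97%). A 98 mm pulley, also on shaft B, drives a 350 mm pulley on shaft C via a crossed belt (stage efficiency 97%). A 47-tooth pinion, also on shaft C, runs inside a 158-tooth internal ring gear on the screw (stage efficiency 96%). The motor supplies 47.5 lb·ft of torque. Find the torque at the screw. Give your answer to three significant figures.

Belt: ratio = 160/384 = 0.41667; torque at shaft B = 47.5 × 0.41667 × 0.97 = 19.198 lb·ft.
Belt: ratio = 350/98 = 3.5714; torque at shaft C = 19.198 × 3.5714 × 0.97 = 66.507 lb·ft.
Internal gear: ratio = 158/47 = 3.3617; torque at the screw = 66.507 × 3.3617 × 0.96 = 214.63 lb·ft.

215 lb·ft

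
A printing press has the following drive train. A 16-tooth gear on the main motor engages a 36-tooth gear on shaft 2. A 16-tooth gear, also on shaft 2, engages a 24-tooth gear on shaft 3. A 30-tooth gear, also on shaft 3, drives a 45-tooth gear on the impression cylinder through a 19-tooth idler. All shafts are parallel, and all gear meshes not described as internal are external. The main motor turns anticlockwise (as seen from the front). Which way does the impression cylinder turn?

the main motor → shaft 2: external mesh, 1 reversal → CW.
shaft 2 → shaft 3: external mesh, 1 reversal → CCW.
shaft 3 → the impression cylinder: driver → idler → driven is 2 external meshes, 2 reversals → CCW.
4 reversals in total — an even number — so the impression cylinder turns the same way as the main motor.

anticlockwise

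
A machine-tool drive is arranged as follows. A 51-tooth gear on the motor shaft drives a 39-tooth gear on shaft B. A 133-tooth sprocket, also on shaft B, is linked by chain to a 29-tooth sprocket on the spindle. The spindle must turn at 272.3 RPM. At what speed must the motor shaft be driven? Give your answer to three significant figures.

Overall ratio R = 0.76471 × 0.21805 = 0.16674.
Required input speed = output speed × R = 272.3 × 0.16674 = 45.403 RPM.

45.4 RPM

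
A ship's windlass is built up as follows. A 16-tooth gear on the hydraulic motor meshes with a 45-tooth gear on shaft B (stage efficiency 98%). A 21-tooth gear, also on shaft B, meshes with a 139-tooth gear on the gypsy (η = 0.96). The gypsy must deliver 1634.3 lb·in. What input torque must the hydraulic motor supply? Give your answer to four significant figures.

93.31 lb·in

Overall ratio R = 2.8125 × 6.619 = 18.616; overall efficiency η = 0.98 × 0.96 = 0.9408.
Input torque = output torque / (R × η) = 1634.3 / (18.616 × 0.9408) = 93.314 lb·in.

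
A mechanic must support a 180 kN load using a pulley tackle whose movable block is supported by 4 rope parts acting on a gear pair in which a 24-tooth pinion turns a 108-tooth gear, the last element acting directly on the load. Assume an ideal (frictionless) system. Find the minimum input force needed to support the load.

10 kN

Block-and-tackle MA = number of supporting rope parts = 4.
Gear pair MA = 108/24 = 4.5.
Combined ideal MA = 4 × 4.5 = 18.
Effort = load / MA = 180 / 18 = 10 kN.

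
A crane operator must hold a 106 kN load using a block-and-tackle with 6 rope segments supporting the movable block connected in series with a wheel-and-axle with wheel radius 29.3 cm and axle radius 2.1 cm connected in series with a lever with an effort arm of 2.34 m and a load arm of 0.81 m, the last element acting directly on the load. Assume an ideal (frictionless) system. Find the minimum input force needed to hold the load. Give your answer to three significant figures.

Block-and-tackle MA = number of supporting rope parts = 6.
Wheel-and-axle MA = R/r = 29.3/2.1 = 13.952.
Lever MA = effort arm / load arm = 2.34/0.81 = 2.8889.
Combined ideal MA = 6 × 13.952 × 2.8889 = 241.84.
Effort = load / MA = 106 / 241.84 = 0.4383 kN.

0.438 kN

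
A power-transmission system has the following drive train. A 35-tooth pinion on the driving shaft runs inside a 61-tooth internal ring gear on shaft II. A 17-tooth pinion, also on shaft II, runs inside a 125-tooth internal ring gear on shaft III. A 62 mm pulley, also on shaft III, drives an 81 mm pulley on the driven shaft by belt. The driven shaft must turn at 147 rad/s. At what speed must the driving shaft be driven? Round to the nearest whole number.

2461 rad/s

Overall ratio R = 1.7429 × 7.3529 × 1.3065 = 16.742.
Required input speed = output speed × R = 147 × 16.742 = 2461.1 rad/s.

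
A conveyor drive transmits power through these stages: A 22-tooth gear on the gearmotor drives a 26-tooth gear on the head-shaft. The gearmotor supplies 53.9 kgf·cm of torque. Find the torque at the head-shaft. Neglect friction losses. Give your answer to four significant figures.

63.70 kgf·cm

After the gear mesh (26/22): 53.9 × 1.1818 = 63.7 kgf·cm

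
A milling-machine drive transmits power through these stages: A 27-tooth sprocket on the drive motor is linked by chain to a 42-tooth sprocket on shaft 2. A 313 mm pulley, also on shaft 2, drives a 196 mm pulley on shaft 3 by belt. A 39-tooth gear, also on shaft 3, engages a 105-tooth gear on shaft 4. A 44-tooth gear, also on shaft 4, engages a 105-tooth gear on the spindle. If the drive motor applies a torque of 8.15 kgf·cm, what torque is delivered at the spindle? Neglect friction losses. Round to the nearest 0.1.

51.0 kgf·cm

chain 42/27 = 1.5556 → τ = 8.15·1.5556 = 12.678 kgf·cm
belt 196/313 = 0.6262 → τ = 12.678·0.6262 = 7.9388 kgf·cm
gear mesh 105/39 = 2.6923 → τ = 7.9388·2.6923 = 21.374 kgf·cm
gear mesh 105/44 = 2.3864 → τ = 21.374·2.3864 = 51.005 kgf·cm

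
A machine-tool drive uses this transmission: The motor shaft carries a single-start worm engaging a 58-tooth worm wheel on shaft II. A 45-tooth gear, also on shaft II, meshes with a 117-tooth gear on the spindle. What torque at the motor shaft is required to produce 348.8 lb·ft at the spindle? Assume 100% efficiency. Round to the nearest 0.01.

2.31 lb·ft

Overall ratio R = 58 × 2.6 = 150.8.
Input torque = output torque / R = 348.8 / 150.8 = 2.313 lb·ft.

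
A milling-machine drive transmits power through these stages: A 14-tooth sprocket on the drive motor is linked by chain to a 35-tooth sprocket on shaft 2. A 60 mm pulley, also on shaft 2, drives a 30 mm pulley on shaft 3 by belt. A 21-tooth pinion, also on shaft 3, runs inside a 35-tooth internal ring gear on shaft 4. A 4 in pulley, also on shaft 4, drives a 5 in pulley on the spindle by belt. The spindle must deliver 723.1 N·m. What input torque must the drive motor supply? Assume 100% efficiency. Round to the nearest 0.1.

Overall ratio R = 2.5 × 0.5 × 1.6667 × 1.25 = 2.6042.
Input torque = output torque / R = 723.1 / 2.6042 = 277.67 N·m.

277.7 N·m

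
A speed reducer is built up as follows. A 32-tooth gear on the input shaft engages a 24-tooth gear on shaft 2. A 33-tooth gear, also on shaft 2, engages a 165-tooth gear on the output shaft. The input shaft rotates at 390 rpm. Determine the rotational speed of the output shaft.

104 rpm

Gear mesh: ratio = 24/32 = 0.75, so shaft 2 turns at 390 / 0.75 = 520 rpm.
Gear mesh: ratio = 165/33 = 5, so the output shaft turns at 520 / 5 = 104 rpm.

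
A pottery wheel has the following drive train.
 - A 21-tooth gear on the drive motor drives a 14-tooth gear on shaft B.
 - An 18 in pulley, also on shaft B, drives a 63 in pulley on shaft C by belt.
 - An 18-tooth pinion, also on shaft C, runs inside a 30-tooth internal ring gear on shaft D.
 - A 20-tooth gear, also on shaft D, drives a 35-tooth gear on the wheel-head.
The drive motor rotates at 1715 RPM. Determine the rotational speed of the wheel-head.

252 RPM

the drive motor → shaft B (gear mesh, 14/21): 1715 ÷ 0.66667 = 2572.5 RPM
shaft B → shaft C (belt, 63/18): 2572.5 ÷ 3.5 = 735 RPM
shaft C → shaft D (internal gear, 30/18): 735 ÷ 1.6667 = 441 RPM
shaft D → the wheel-head (gear mesh, 35/20): 441 ÷ 1.75 = 252 RPM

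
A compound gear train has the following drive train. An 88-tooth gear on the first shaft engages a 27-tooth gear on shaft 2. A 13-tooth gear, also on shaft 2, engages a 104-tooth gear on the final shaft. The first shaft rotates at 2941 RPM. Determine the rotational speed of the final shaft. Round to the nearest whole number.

1198 RPM

gear mesh 27/88 = 0.30682 → 2941/0.30682 = 9585.5 RPM
gear mesh 104/13 = 8 → 9585.5/8 = 1198.2 RPM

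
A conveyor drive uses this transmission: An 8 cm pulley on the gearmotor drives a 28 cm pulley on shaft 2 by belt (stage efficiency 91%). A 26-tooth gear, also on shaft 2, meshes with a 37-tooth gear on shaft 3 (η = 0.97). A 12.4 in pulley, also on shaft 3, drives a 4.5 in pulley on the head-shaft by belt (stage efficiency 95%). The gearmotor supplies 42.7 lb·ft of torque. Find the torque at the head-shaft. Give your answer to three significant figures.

64.7 lb·ft

belt 28/8 = 3.5 → τ = 42.7·3.5·0.91 = 136 lb·ft
gear mesh 37/26 = 1.4231 → τ = 136·1.4231·0.97 = 187.73 lb·ft
belt 4.5/12.4 = 0.3629 → τ = 187.73·0.3629·0.95 = 64.722 lb·ft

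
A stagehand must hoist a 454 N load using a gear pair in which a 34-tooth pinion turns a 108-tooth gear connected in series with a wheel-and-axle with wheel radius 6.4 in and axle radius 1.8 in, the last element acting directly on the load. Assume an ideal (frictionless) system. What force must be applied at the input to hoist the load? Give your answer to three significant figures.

40.2 N

Gear pair MA = 108/34 = 3.1765.
Wheel-and-axle MA = R/r = 6.4/1.8 = 3.5556.
Combined ideal MA = 3.1765 × 3.5556 = 11.294.
Effort = load / MA = 454 / 11.294 = 40.198 N.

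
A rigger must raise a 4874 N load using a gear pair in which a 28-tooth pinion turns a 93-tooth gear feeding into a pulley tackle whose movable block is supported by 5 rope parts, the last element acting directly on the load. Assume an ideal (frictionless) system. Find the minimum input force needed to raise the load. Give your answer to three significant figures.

293 N

Gear pair MA = 93/28 = 3.3214.
Block-and-tackle MA = number of supporting rope parts = 5.
Combined ideal MA = 3.3214 × 5 = 16.607.
Effort = load / MA = 4874 / 16.607 = 293.49 N.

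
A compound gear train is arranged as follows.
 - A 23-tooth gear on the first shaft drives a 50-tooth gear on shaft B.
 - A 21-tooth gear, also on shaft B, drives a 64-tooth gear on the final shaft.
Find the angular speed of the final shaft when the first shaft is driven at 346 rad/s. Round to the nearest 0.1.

52.2 rad/s

gear mesh 50/23 = 2.1739 → 346/2.1739 = 159.16 rad/s
gear mesh 64/21 = 3.0476 → 159.16/3.0476 = 52.224 rad/s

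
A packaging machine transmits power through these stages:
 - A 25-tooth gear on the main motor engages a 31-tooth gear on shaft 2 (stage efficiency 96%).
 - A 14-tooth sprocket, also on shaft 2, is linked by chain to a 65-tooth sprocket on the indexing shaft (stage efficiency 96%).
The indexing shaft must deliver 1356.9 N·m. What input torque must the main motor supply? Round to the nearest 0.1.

255.7 N·m

Overall ratio R = 1.24 × 4.6429 = 5.7571; overall efficiency η = 0.96 × 0.96 = 0.9216.
Input torque = output torque / (R × η) = 1356.9 / (5.7571 × 0.9216) = 255.74 N·m.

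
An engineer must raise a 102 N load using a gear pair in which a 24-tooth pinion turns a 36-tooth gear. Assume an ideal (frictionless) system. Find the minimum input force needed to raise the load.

68 N

Gear pair MA = 36/24 = 1.5.
Effort = load / MA = 102 / 1.5 = 68 N.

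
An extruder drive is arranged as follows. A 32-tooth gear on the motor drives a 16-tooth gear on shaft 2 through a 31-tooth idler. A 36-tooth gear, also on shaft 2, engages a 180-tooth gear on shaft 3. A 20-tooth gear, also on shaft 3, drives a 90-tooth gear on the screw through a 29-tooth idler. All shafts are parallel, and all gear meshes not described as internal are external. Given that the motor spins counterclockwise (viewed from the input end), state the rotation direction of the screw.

the motor → shaft 2: driver → idler → driven is 2 external meshes, 2 reversals → CCW.
shaft 2 → shaft 3: external mesh, 1 reversal → CW.
shaft 3 → the screw: driver → idler → driven is 2 external meshes, 2 reversals → CW.
5 reversals in total — an odd number — so the screw turns opposite to the motor.

clockwise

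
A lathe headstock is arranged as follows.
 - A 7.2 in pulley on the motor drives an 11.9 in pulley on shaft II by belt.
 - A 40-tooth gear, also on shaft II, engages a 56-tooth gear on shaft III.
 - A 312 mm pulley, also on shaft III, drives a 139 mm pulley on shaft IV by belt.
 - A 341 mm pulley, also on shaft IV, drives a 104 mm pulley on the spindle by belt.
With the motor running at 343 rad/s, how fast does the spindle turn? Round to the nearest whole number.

1091 rad/s

the motor → shaft II (belt, 11.9/7.2): 343 ÷ 1.6528 = 207.53 rad/s
shaft II → shaft III (gear mesh, 56/40): 207.53 ÷ 1.4 = 148.24 rad/s
shaft III → shaft IV (belt, 139/312): 148.24 ÷ 0.44551 = 332.73 rad/s
shaft IV → the spindle (belt, 104/341): 332.73 ÷ 0.30499 = 1091 rad/s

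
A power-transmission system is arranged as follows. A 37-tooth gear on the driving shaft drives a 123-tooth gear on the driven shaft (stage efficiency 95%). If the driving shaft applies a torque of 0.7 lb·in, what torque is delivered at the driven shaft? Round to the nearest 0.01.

2.21 lb·in

Gear mesh: ratio = 123/37 = 3.3243; torque at the driven shaft = 0.7 × 3.3243 × 0.95 = 2.2107 lb·in.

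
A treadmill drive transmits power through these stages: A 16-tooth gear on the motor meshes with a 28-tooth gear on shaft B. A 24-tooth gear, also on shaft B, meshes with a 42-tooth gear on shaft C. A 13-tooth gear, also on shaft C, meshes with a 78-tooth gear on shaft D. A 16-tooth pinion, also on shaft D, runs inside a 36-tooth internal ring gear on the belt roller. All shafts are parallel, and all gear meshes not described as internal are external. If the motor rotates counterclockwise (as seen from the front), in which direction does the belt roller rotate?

the motor → shaft B: external mesh, 1 reversal → CW.
shaft B → shaft C: external mesh, 1 reversal → CCW.
shaft C → shaft D: external mesh, 1 reversal → CW.
shaft D → the belt roller: internal mesh, same direction → CW.
3 reversals in total — an odd number — so the belt roller turns opposite to the motor.

clockwise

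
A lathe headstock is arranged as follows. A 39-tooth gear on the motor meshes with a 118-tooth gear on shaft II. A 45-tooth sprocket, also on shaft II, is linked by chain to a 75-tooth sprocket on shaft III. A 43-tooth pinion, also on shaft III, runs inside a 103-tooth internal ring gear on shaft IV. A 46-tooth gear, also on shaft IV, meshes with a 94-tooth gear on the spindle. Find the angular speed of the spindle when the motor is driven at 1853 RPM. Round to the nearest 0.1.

the motor → shaft II (gear mesh, 118/39): 1853 ÷ 3.0256 = 612.43 RPM
shaft II → shaft III (chain, 75/45): 612.43 ÷ 1.6667 = 367.46 RPM
shaft III → shaft IV (internal gear, 103/43): 367.46 ÷ 2.3953 = 153.41 RPM
shaft IV → the spindle (gear mesh, 94/46): 153.41 ÷ 2.0435 = 75.071 RPM

75.1 RPM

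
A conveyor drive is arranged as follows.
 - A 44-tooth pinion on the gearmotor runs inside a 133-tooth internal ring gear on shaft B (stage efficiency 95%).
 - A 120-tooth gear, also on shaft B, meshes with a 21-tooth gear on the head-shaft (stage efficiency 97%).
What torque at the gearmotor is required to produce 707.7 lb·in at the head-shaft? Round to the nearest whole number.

1452 lb·in

Overall ratio R = 3.0227 × 0.175 = 0.52898; overall efficiency η = 0.95 × 0.97 = 0.9215.
Input torque = output torque / (R × η) = 707.7 / (0.52898 × 0.9215) = 1451.8 lb·in.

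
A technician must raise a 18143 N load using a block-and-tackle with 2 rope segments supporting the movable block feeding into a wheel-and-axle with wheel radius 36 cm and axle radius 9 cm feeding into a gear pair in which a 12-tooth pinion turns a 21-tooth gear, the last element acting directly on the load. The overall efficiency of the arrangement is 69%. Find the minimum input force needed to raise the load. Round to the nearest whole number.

Block-and-tackle MA = number of supporting rope parts = 2.
Wheel-and-axle MA = R/r = 36/9 = 4.
Gear pair MA = 21/12 = 1.75.
Combined ideal MA = 2 × 4 × 1.75 = 14.
Actual MA = 14 × 0.69 = 9.66.
Effort = load / actual MA = 18143 / 9.66 = 1878.2 N.

1878 N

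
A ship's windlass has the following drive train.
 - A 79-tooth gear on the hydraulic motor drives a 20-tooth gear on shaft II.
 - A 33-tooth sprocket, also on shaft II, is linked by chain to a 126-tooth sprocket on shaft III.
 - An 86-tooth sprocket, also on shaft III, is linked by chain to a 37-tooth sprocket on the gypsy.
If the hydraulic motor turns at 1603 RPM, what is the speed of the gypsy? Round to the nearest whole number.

3855 RPM

gear mesh 20/79 = 0.25316 → 1603/0.25316 = 6331.8 RPM
chain 126/33 = 3.8182 → 6331.8/3.8182 = 1658.3 RPM
chain 37/86 = 0.43023 → 1658.3/0.43023 = 3854.5 RPM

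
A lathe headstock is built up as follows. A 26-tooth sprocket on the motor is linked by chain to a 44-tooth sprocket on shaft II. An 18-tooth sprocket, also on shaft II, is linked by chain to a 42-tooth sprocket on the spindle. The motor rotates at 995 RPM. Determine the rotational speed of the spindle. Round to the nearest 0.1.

the motor → shaft II (chain, 44/26): 995 ÷ 1.6923 = 587.95 RPM
shaft II → the spindle (chain, 42/18): 587.95 ÷ 2.3333 = 251.98 RPM

252.0 RPM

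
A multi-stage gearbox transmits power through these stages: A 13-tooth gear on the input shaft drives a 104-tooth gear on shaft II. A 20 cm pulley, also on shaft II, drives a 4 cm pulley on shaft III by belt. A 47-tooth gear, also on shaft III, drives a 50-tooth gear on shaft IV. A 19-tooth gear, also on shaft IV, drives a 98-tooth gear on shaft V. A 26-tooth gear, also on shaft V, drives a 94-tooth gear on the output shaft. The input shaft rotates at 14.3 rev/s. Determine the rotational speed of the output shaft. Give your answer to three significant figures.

Gear mesh: ratio = 104/13 = 8, so shaft II turns at 14.3 / 8 = 1.7875 rev/s.
Belt: ratio = 4/20 = 0.2, so shaft III turns at 1.7875 / 0.2 = 8.9375 rev/s.
Gear mesh: ratio = 50/47 = 1.0638, so shaft IV turns at 8.9375 / 1.0638 = 8.4013 rev/s.
Gear mesh: ratio = 98/19 = 5.1579, so shaft V turns at 8.4013 / 5.1579 = 1.6288 rev/s.
Gear mesh: ratio = 94/26 = 3.6154, so the output shaft turns at 1.6288 / 3.6154 = 0.45052 rev/s.

0.451 rev/s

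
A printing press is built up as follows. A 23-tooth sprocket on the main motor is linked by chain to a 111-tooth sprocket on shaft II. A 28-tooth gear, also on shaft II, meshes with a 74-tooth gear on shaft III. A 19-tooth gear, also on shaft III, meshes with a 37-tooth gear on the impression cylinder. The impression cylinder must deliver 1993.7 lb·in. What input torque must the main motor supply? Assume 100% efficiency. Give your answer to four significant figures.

Overall ratio R = 4.8261 × 2.6429 × 1.9474 = 24.838.
Input torque = output torque / R = 1993.7 / 24.838 = 80.268 lb·in.

80.27 lb·in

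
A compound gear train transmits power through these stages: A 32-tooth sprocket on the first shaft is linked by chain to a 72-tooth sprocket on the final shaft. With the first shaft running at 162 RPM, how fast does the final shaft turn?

72 RPM

the first shaft → the final shaft (chain, 72/32): 162 ÷ 2.25 = 72 RPM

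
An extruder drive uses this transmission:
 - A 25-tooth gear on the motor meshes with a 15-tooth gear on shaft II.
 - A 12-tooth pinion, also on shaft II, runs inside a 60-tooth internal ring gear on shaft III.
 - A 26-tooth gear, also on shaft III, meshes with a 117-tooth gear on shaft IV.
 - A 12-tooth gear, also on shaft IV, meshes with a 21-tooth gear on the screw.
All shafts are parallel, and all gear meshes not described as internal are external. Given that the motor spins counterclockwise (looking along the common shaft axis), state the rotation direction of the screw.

clockwise

the motor → shaft II: external mesh, 1 reversal → CW.
shaft II → shaft III: internal mesh, same direction → CW.
shaft III → shaft IV: external mesh, 1 reversal → CCW.
shaft IV → the screw: external mesh, 1 reversal → CW.
3 reversals in total — an odd number — so the screw turns opposite to the motor.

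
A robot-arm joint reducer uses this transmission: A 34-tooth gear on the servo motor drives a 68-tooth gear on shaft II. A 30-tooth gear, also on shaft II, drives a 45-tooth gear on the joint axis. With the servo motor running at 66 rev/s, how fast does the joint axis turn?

22 rev/s

gear mesh 68/34 = 2 → 66/2 = 33 rev/s
gear mesh 45/30 = 1.5 → 33/1.5 = 22 rev/s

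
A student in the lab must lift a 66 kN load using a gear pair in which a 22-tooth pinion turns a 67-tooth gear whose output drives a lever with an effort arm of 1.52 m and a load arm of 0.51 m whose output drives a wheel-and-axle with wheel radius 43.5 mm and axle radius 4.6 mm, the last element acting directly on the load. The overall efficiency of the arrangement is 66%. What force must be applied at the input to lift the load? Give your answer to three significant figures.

1.17 kN

Gear pair MA = 67/22 = 3.0455.
Lever MA = effort arm / load arm = 1.52/0.51 = 2.9804.
Wheel-and-axle MA = R/r = 43.5/4.6 = 9.4565.
Combined ideal MA = 3.0455 × 2.9804 × 9.4565 = 85.834.
Actual MA = 85.834 × 0.66 = 56.65.
Effort = load / actual MA = 66 / 56.65 = 1.165 kN.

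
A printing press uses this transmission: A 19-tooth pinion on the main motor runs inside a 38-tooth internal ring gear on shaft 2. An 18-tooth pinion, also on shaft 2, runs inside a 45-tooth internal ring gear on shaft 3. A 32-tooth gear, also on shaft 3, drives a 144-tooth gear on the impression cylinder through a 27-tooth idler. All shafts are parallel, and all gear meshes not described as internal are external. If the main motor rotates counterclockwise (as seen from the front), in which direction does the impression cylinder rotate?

the main motor → shaft 2: internal mesh, same direction → CCW.
shaft 2 → shaft 3: internal mesh, same direction → CCW.
shaft 3 → the impression cylinder: driver → idler → driven is 2 external meshes, 2 reversals → CCW.
2 reversals in total — an even number — so the impression cylinder turns the same way as the main motor.

counterclockwise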